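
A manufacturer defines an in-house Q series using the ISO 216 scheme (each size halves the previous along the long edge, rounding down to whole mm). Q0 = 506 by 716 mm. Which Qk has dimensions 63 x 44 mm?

Q0: 506 × 716 mm
Q1: 358 × 506 mm
Q2: 253 × 358 mm
Q3: 179 × 253 mm
Q4: 126 × 179 mm
Q5: 89 × 126 mm
Q6: 63 × 89 mm
Q7: 44 × 63 mm
Q8: 31 × 44 mm
→ matches Q7.

Q7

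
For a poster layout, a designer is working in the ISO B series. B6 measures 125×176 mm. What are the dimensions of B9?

44 × 62 mm

B7: ⌊176/2⌋ × 125 = 88 × 125 mm
B8: ⌊125/2⌋ × 88 = 62 × 88 mm
B9: ⌊88/2⌋ × 62 = 44 × 62 mm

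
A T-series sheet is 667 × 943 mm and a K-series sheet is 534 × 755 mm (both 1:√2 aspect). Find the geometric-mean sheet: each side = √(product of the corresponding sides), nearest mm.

597 × 844 mm

Short side: √(667 · 534) = √356178 ≈ 596.8 → 597 mm
Long side: √(943 · 755) = √711965 ≈ 843.8 → 844 mm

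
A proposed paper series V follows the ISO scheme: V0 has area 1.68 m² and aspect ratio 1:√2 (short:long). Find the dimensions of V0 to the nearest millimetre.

Let the short side be w mm. Then w · w√2 = 1.68 m² = 1,680,000 mm².
w² = 1,680,000/√2, so w ≈ 1089.9 mm; long side = w√2 ≈ 1541.4 mm.

1090 × 1541 mm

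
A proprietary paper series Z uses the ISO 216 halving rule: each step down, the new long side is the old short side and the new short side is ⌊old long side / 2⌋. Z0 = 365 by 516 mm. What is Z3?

Z1: ⌊516/2⌋ × 365 = 258 × 365 mm
Z2: ⌊365/2⌋ × 258 = 182 × 258 mm
Z3: ⌊258/2⌋ × 182 = 129 × 182 mm

129 × 182 mm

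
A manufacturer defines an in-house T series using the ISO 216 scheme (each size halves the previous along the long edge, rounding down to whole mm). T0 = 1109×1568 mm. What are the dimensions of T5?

T1 = 784 × 1109 mm (from T0 by 1 halving).
T2: ⌊1109/2⌋ × 784 = 554 × 784 mm
T3: ⌊784/2⌋ × 554 = 392 × 554 mm
T4: ⌊554/2⌋ × 392 = 277 × 392 mm
T5: ⌊392/2⌋ × 277 = 196 × 277 mm

196 × 277 mm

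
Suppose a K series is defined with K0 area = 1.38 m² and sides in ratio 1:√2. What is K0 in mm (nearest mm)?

988 × 1397 mm

Let the short side be w mm. Then w · w√2 = 1.38 m² = 1,380,000 mm².
w² = 1,380,000/√2, so w ≈ 987.8 mm; long side = w√2 ≈ 1397.0 mm.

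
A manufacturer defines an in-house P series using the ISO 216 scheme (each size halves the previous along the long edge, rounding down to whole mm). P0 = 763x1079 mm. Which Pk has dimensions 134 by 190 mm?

P5

P0: 763 × 1079 mm
P1: 539 × 763 mm
P2: 381 × 539 mm
P3: 269 × 381 mm
P4: 190 × 269 mm
P5: 134 × 190 mm
P6: 95 × 134 mm
→ matches P5.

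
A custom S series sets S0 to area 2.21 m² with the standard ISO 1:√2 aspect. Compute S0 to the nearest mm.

1250 × 1768 mm

Let the short side be w mm. Then w · w√2 = 2.21 m² = 2,210,000 mm².
w² = 2,210,000/√2, so w ≈ 1250.1 mm; long side = w√2 ≈ 1767.9 mm.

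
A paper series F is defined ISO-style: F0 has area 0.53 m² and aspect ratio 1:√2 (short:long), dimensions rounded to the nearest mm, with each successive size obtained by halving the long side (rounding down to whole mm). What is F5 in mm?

108 × 153 mm

Let F0's short side be w mm. w · w√2 = 0.53 m² = 530,000 mm², so w ≈ 612.2 mm and w√2 ≈ 865.8 mm → F0 = 612 × 866 mm.
F1: ⌊866/2⌋ × 612 = 433 × 612 mm
F2: ⌊612/2⌋ × 433 = 306 × 433 mm
F3: ⌊433/2⌋ × 306 = 216 × 306 mm
F4: ⌊306/2⌋ × 216 = 153 × 216 mm
F5: ⌊216/2⌋ × 153 = 108 × 153 mm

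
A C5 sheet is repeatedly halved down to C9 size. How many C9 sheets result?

Each ISO step halves the sheet: 1 × C5 → 2 × C6 → 4 × C7 → 8 × C8 → …
From C5 to C9 is 4 halving steps: 2^4 = 16.

16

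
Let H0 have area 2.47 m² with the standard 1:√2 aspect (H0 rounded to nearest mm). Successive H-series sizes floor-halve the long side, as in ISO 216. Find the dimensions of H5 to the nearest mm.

Let H0's short side be w mm. w · w√2 = 2.47 m² = 2,470,000 mm², so w ≈ 1321.6 mm and w√2 ≈ 1869.0 mm → H0 = 1322 × 1869 mm.
H1: ⌊1869/2⌋ × 1322 = 934 × 1322 mm
H2: ⌊1322/2⌋ × 934 = 661 × 934 mm
H3: ⌊934/2⌋ × 661 = 467 × 661 mm
H4: ⌊661/2⌋ × 467 = 330 × 467 mm
H5: ⌊467/2⌋ × 330 = 233 × 330 mm

233 × 330 mm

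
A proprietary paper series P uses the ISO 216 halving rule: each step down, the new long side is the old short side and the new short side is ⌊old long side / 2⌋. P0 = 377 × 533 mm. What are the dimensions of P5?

66 × 94 mm

P1: ⌊533/2⌋ × 377 = 266 × 377 mm
P2: ⌊377/2⌋ × 266 = 188 × 266 mm
P3: ⌊266/2⌋ × 188 = 133 × 188 mm
P4: ⌊188/2⌋ × 133 = 94 × 133 mm
P5: ⌊133/2⌋ × 94 = 66 × 94 mm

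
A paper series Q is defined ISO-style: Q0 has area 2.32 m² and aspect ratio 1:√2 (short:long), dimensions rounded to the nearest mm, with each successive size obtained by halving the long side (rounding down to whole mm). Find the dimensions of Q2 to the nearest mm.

Let Q0's short side be w mm. w · w√2 = 2.32 m² = 2,320,000 mm², so w ≈ 1280.8 mm and w√2 ≈ 1811.3 mm → Q0 = 1281 × 1811 mm.
Q1: ⌊1811/2⌋ × 1281 = 905 × 1281 mm
Q2: ⌊1281/2⌋ × 905 = 640 × 905 mm

640 × 905 mm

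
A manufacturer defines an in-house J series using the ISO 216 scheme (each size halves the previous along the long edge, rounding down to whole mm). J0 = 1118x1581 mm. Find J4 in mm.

J1 = 790 × 1118 mm (from J0 by 1 halving).
J2: ⌊1118/2⌋ × 790 = 559 × 790 mm
J3: ⌊790/2⌋ × 559 = 395 × 559 mm
J4: ⌊559/2⌋ × 395 = 279 × 395 mm

279 × 395 mm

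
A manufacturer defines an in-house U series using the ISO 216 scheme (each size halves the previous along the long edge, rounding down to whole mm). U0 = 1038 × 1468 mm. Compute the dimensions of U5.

U1: ⌊1468/2⌋ × 1038 = 734 × 1038 mm
U2: ⌊1038/2⌋ × 734 = 519 × 734 mm
U3: ⌊734/2⌋ × 519 = 367 × 519 mm
U4: ⌊519/2⌋ × 367 = 259 × 367 mm
U5: ⌊367/2⌋ × 259 = 183 × 259 mm

183 × 259 mm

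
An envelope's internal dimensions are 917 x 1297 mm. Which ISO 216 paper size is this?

Aspect ratio 1297/917 ≈ 1.414 — close to the ISO √2 ≈ 1.414.
In the C-series (envelope sizes, between A and B): C0 = 917 × 1297 mm.

C0 (917 × 1297 mm)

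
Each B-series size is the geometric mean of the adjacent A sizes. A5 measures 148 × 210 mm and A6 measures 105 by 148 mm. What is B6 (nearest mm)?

125 × 176 mm

Short side: √(148 · 105) = √15540 ≈ 124.7 → 125 mm
Long side: √(210 · 148) = √31080 ≈ 176.3 → 176 mm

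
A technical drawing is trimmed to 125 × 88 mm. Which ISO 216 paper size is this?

Aspect ratio 125/88 ≈ 1.420 — close to the ISO √2 ≈ 1.414.
In the B-series (B0 = 1000 × 1414 mm): B7 = 88 × 125 mm.

B7 (88 × 125 mm)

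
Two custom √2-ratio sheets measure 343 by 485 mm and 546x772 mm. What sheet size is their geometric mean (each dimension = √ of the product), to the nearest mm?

Short side: √(343 · 546) = √187278 ≈ 432.8 → 433 mm
Long side: √(485 · 772) = √374420 ≈ 611.9 → 612 mm

433 × 612 mm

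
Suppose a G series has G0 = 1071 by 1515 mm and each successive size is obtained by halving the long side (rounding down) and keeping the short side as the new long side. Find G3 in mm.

G1: ⌊1515/2⌋ × 1071 = 757 × 1071 mm
G2: ⌊1071/2⌋ × 757 = 535 × 757 mm
G3: ⌊757/2⌋ × 535 = 378 × 535 mm

378 × 535 mm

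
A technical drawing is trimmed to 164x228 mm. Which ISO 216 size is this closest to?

C5 (162 × 229 mm)

Aspect ratio 228/164 ≈ 1.390 (ISO target is √2 ≈ 1.414).
In the C-series (envelope sizes, between A and B): C5 = 162 × 229 mm.
Off by 3 mm total — nearest standard size.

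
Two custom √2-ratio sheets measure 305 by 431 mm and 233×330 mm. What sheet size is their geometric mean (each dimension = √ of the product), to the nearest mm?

267 × 377 mm

Short side: √(305 · 233) = √71065 ≈ 266.6 → 267 mm
Long side: √(431 · 330) = √142230 ≈ 377.1 → 377 mm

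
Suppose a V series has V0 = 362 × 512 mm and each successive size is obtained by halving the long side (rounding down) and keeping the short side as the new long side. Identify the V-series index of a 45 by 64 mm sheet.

V6

V0: 362 × 512 mm
V1: 256 × 362 mm
V2: 181 × 256 mm
V3: 128 × 181 mm
V4: 90 × 128 mm
V5: 64 × 90 mm
V6: 45 × 64 mm
V7: 32 × 45 mm
→ matches V6.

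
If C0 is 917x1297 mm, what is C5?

162 × 229 mm

C1: ⌊1297/2⌋ × 917 = 648 × 917 mm
C2: ⌊917/2⌋ × 648 = 458 × 648 mm
C3: ⌊648/2⌋ × 458 = 324 × 458 mm
C4: ⌊458/2⌋ × 324 = 229 × 324 mm
C5: ⌊324/2⌋ × 229 = 162 × 229 mm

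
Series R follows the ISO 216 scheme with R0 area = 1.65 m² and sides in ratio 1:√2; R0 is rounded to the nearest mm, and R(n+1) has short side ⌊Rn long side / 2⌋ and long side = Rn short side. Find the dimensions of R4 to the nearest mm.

270 × 382 mm

Let R0's short side be w mm. w · w√2 = 1.65 m² = 1,650,000 mm², so w ≈ 1080.2 mm and w√2 ≈ 1527.6 mm → R0 = 1080 × 1528 mm.
R1: ⌊1528/2⌋ × 1080 = 764 × 1080 mm
R2: ⌊1080/2⌋ × 764 = 540 × 764 mm
R3: ⌊764/2⌋ × 540 = 382 × 540 mm
R4: ⌊540/2⌋ × 382 = 270 × 382 mm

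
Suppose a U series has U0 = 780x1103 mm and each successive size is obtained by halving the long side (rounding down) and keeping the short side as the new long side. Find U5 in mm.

137 × 195 mm

U1: ⌊1103/2⌋ × 780 = 551 × 780 mm
U2: ⌊780/2⌋ × 551 = 390 × 551 mm
U3: ⌊551/2⌋ × 390 = 275 × 390 mm
U4: ⌊390/2⌋ × 275 = 195 × 275 mm
U5: ⌊275/2⌋ × 195 = 137 × 195 mm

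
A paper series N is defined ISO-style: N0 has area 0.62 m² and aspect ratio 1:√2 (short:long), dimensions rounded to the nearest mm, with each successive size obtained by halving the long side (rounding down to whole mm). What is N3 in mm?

234 × 331 mm

Let N0's short side be w mm. w · w√2 = 0.62 m² = 620,000 mm², so w ≈ 662.1 mm and w√2 ≈ 936.4 mm → N0 = 662 × 936 mm.
N1: ⌊936/2⌋ × 662 = 468 × 662 mm
N2: ⌊662/2⌋ × 468 = 331 × 468 mm
N3: ⌊468/2⌋ × 331 = 234 × 331 mm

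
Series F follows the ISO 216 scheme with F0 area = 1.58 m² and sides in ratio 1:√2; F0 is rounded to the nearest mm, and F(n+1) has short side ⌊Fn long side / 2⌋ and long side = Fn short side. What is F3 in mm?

373 × 528 mm

Let F0's short side be w mm. w · w√2 = 1.58 m² = 1,580,000 mm², so w ≈ 1057.0 mm and w√2 ≈ 1494.8 mm → F0 = 1057 × 1495 mm.
F1: ⌊1495/2⌋ × 1057 = 747 × 1057 mm
F2: ⌊1057/2⌋ × 747 = 528 × 747 mm
F3: ⌊747/2⌋ × 528 = 373 × 528 mm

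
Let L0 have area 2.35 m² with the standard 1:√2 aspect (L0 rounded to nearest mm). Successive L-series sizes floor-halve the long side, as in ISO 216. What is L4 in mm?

Let L0's short side be w mm. w · w√2 = 2.35 m² = 2,350,000 mm², so w ≈ 1289.1 mm and w√2 ≈ 1823.0 mm → L0 = 1289 × 1823 mm.
L1: ⌊1823/2⌋ × 1289 = 911 × 1289 mm
L2: ⌊1289/2⌋ × 911 = 644 × 911 mm
L3: ⌊911/2⌋ × 644 = 455 × 644 mm
L4: ⌊644/2⌋ × 455 = 322 × 455 mm

322 × 455 mm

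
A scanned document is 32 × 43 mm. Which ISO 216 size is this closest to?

B10 (31 × 44 mm)

Aspect ratio 43/32 ≈ 1.344 (ISO target is √2 ≈ 1.414).
In the B-series (B0 = 1000 × 1414 mm): B10 = 31 × 44 mm.
Off by 2 mm total — nearest standard size.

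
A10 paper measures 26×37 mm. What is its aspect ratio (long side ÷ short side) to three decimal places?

1.423

37 / 26 = 1.423
ISO 216 targets √2 ≈ 1.414; the +0.009 deviation is from mm rounding.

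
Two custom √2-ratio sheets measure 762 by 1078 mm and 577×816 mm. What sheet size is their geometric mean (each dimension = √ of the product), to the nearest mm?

Short side: √(762 · 577) = √439674 ≈ 663.1 → 663 mm
Long side: √(1078 · 816) = √879648 ≈ 937.9 → 938 mm

663 × 938 mm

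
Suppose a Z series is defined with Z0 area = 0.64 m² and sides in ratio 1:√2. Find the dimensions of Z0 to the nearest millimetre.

673 × 951 mm

Let the short side be w mm. Then w · w√2 = 0.64 m² = 640,000 mm².
w² = 640,000/√2, so w ≈ 672.7 mm; long side = w√2 ≈ 951.4 mm.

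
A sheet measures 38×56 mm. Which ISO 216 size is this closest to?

Aspect ratio 56/38 ≈ 1.474 (ISO target is √2 ≈ 1.414).
In the C-series (envelope sizes, between A and B): C9 = 40 × 57 mm.
Off by 3 mm total — nearest standard size.

C9 (40 × 57 mm)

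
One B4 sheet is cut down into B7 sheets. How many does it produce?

Each ISO step halves the sheet: 1 × B4 → 2 × B5 → 4 × B6 → 8 × B7
From B4 to B7 is 3 halving steps: 2^3 = 8.

8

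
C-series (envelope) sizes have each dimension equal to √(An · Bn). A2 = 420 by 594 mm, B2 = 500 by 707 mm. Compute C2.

458 × 648 mm

Short side: √(420 · 500) = √210000 ≈ 458.3 → 458 mm
Long side: √(594 · 707) = √419958 ≈ 648.0 → 648 mm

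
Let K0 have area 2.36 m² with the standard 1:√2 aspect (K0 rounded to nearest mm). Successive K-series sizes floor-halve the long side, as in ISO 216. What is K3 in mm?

456 × 646 mm

Let K0's short side be w mm. w · w√2 = 2.36 m² = 2,360,000 mm², so w ≈ 1291.8 mm and w√2 ≈ 1826.9 mm → K0 = 1292 × 1827 mm.
K1: ⌊1827/2⌋ × 1292 = 913 × 1292 mm
K2: ⌊1292/2⌋ × 913 = 646 × 913 mm
K3: ⌊913/2⌋ × 646 = 456 × 646 mm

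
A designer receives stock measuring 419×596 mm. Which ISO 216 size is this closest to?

Aspect ratio 596/419 ≈ 1.422 — close to the ISO √2 ≈ 1.414.
In the A-series (A0 area = 1 m²): A2 = 420 × 594 mm.
Off by 3 mm total — nearest standard size.

A2 (420 × 594 mm)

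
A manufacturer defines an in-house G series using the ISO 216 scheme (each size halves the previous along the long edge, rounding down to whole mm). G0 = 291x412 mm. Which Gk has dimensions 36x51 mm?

G0: 291 × 412 mm
G1: 206 × 291 mm
G2: 145 × 206 mm
G3: 103 × 145 mm
G4: 72 × 103 mm
G5: 51 × 72 mm
G6: 36 × 51 mm
G7: 25 × 36 mm
→ matches G6.

G6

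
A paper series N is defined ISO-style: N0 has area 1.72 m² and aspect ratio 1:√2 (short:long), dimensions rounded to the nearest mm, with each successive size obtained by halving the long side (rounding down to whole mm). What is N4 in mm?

Let N0's short side be w mm. w · w√2 = 1.72 m² = 1,720,000 mm², so w ≈ 1102.8 mm and w√2 ≈ 1559.6 mm → N0 = 1103 × 1560 mm.
N1: ⌊1560/2⌋ × 1103 = 780 × 1103 mm
N2: ⌊1103/2⌋ × 780 = 551 × 780 mm
N3: ⌊780/2⌋ × 551 = 390 × 551 mm
N4: ⌊551/2⌋ × 390 = 275 × 390 mm

275 × 390 mm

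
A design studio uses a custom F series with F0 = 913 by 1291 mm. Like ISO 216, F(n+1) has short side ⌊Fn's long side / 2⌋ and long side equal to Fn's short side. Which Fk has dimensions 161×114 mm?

F6

F0: 913 × 1291 mm
F1: 645 × 913 mm
F2: 456 × 645 mm
F3: 322 × 456 mm
F4: 228 × 322 mm
F5: 161 × 228 mm
F6: 114 × 161 mm
F7: 80 × 114 mm
→ matches F6.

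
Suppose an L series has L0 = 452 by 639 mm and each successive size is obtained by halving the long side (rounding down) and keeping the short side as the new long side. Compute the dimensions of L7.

L1 = 319 × 452 mm (from L0 by 1 halving).
L2: ⌊452/2⌋ × 319 = 226 × 319 mm
L3: ⌊319/2⌋ × 226 = 159 × 226 mm
L4: ⌊226/2⌋ × 159 = 113 × 159 mm
L5: ⌊159/2⌋ × 113 = 79 × 113 mm
L6: ⌊113/2⌋ × 79 = 56 × 79 mm
L7: ⌊79/2⌋ × 56 = 39 × 56 mm

39 × 56 mm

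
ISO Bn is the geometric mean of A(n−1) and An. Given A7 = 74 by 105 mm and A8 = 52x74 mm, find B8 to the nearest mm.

Short side: √(74 · 52) = √3848 ≈ 62.0 → 62 mm
Long side: √(105 · 74) = √7770 ≈ 88.1 → 88 mm

62 × 88 mm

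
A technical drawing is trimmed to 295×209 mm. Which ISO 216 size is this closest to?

Aspect ratio 295/209 ≈ 1.411 — close to the ISO √2 ≈ 1.414.
In the A-series (A0 area = 1 m²): A4 = 210 × 297 mm.
Off by 3 mm total — nearest standard size.

A4 (210 × 297 mm)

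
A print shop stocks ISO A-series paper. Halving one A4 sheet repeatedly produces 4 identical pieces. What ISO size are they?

4 = 2^2, so 2 halving steps.
A4 → A5 → … → A6 after 2 steps.

A6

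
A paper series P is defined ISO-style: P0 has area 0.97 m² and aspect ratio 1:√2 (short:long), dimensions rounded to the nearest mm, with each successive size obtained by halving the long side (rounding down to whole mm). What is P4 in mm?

Let P0's short side be w mm. w · w√2 = 0.97 m² = 970,000 mm², so w ≈ 828.2 mm and w√2 ≈ 1171.2 mm → P0 = 828 × 1171 mm.
P1: ⌊1171/2⌋ × 828 = 585 × 828 mm
P2: ⌊828/2⌋ × 585 = 414 × 585 mm
P3: ⌊585/2⌋ × 414 = 292 × 414 mm
P4: ⌊414/2⌋ × 292 = 207 × 292 mm

207 × 292 mm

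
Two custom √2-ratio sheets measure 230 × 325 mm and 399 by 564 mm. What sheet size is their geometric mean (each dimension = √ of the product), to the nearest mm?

Short side: √(230 · 399) = √91770 ≈ 302.9 → 303 mm
Long side: √(325 · 564) = √183300 ≈ 428.1 → 428 mm

303 × 428 mm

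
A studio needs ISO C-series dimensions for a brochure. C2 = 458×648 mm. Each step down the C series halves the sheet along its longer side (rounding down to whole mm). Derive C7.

C3: ⌊648/2⌋ × 458 = 324 × 458 mm
C4: ⌊458/2⌋ × 324 = 229 × 324 mm
C5: ⌊324/2⌋ × 229 = 162 × 229 mm
C6: ⌊229/2⌋ × 162 = 114 × 162 mm
C7: ⌊162/2⌋ × 114 = 81 × 114 mm

81 × 114 mm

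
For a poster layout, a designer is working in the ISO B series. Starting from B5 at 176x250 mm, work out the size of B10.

B6: ⌊250/2⌋ × 176 = 125 × 176 mm
B7: ⌊176/2⌋ × 125 = 88 × 125 mm
B8: ⌊125/2⌋ × 88 = 62 × 88 mm
B9: ⌊88/2⌋ × 62 = 44 × 62 mm
B10: ⌊62/2⌋ × 44 = 31 × 44 mm

31 × 44 mm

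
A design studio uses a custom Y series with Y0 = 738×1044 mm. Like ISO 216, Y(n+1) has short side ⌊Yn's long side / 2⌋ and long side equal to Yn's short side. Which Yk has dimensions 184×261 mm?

Y0: 738 × 1044 mm
Y1: 522 × 738 mm
Y2: 369 × 522 mm
Y3: 261 × 369 mm
Y4: 184 × 261 mm
Y5: 130 × 184 mm
→ matches Y4.

Y4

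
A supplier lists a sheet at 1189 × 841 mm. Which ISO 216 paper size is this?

Aspect ratio 1189/841 ≈ 1.414 — close to the ISO √2 ≈ 1.414.
In the A-series (A0 area = 1 m²): A0 = 841 × 1189 mm.

A0 (841 × 1189 mm)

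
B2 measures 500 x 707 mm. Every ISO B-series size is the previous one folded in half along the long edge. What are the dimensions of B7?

88 × 125 mm

B3: ⌊707/2⌋ × 500 = 353 × 500 mm
B4: ⌊500/2⌋ × 353 = 250 × 353 mm
B5: ⌊353/2⌋ × 250 = 176 × 250 mm
B6: ⌊250/2⌋ × 176 = 125 × 176 mm
B7: ⌊176/2⌋ × 125 = 88 × 125 mm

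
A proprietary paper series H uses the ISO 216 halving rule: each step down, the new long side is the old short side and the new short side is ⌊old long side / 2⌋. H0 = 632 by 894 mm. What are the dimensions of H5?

111 × 158 mm

H1: ⌊894/2⌋ × 632 = 447 × 632 mm
H2: ⌊632/2⌋ × 447 = 316 × 447 mm
H3: ⌊447/2⌋ × 316 = 223 × 316 mm
H4: ⌊316/2⌋ × 223 = 158 × 223 mm
H5: ⌊223/2⌋ × 158 = 111 × 158 mm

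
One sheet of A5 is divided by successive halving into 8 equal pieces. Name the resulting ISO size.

A8

8 = 2^3, so 3 halving steps.
A5 → A6 → … → A8 after 3 steps.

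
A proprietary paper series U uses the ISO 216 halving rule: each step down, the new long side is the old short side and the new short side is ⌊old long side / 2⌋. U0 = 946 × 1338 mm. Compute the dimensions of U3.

334 × 473 mm

U1: ⌊1338/2⌋ × 946 = 669 × 946 mm
U2: ⌊946/2⌋ × 669 = 473 × 669 mm
U3: ⌊669/2⌋ × 473 = 334 × 473 mm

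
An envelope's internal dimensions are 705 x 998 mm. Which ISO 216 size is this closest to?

Aspect ratio 998/705 ≈ 1.416 — close to the ISO √2 ≈ 1.414.
In the B-series (B0 = 1000 × 1414 mm): B1 = 707 × 1000 mm.
Off by 4 mm total — nearest standard size.

B1 (707 × 1000 mm)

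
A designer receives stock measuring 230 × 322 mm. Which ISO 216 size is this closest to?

Aspect ratio 322/230 ≈ 1.400 — close to the ISO √2 ≈ 1.414.
In the C-series (envelope sizes, between A and B): C4 = 229 × 324 mm.
Off by 3 mm total — nearest standard size.

C4 (229 × 324 mm)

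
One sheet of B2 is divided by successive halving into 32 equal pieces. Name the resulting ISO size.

B7

32 = 2^5, so 5 halving steps.
B2 → B3 → … → B7 after 5 steps.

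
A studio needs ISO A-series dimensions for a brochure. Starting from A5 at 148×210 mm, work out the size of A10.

A6: ⌊210/2⌋ × 148 = 105 × 148 mm
A7: ⌊148/2⌋ × 105 = 74 × 105 mm
A8: ⌊105/2⌋ × 74 = 52 × 74 mm
A9: ⌊74/2⌋ × 52 = 37 × 52 mm
A10: ⌊52/2⌋ × 37 = 26 × 37 mm

26 × 37 mm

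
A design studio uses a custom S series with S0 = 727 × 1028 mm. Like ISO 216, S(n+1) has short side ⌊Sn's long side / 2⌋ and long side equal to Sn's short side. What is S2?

S1: ⌊1028/2⌋ × 727 = 514 × 727 mm
S2: ⌊727/2⌋ × 514 = 363 × 514 mm

363 × 514 mm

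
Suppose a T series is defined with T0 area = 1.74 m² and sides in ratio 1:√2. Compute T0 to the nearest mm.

1109 × 1569 mm

Let the short side be w mm. Then w · w√2 = 1.74 m² = 1,740,000 mm².
w² = 1,740,000/√2, so w ≈ 1109.2 mm; long side = w√2 ≈ 1568.7 mm.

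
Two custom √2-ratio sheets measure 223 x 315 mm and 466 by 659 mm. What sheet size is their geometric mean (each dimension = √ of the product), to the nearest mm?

Short side: √(223 · 466) = √103918 ≈ 322.4 → 322 mm
Long side: √(315 · 659) = √207585 ≈ 455.6 → 456 mm

322 × 456 mm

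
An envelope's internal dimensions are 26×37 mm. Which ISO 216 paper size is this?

A10 (26 × 37 mm)

Aspect ratio 37/26 ≈ 1.423 — close to the ISO √2 ≈ 1.414.
In the A-series (A0 area = 1 m²): A10 = 26 × 37 mm.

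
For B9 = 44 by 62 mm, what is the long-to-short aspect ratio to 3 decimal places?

1.409

62 / 44 = 1.409
ISO 216 targets √2 ≈ 1.414; the -0.005 deviation is from mm rounding.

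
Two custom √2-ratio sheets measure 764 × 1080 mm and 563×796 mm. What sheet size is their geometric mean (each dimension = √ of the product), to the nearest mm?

656 × 927 mm

Short side: √(764 · 563) = √430132 ≈ 655.8 → 656 mm
Long side: √(1080 · 796) = √859680 ≈ 927.2 → 927 mm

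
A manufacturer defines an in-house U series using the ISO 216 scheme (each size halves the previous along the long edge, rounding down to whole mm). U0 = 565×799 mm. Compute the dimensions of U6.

U1 = 399 × 565 mm (from U0 by 1 halving).
U2: ⌊565/2⌋ × 399 = 282 × 399 mm
U3: ⌊399/2⌋ × 282 = 199 × 282 mm
U4: ⌊282/2⌋ × 199 = 141 × 199 mm
U5: ⌊199/2⌋ × 141 = 99 × 141 mm
U6: ⌊141/2⌋ × 99 = 70 × 99 mm

70 × 99 mm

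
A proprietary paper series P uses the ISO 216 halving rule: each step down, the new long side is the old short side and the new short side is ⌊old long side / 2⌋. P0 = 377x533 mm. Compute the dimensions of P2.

P1: ⌊533/2⌋ × 377 = 266 × 377 mm
P2: ⌊377/2⌋ × 266 = 188 × 266 mm

188 × 266 mm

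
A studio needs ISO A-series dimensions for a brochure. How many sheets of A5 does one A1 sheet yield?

16

A1 = 594 × 841 mm; A5 = 148 × 210 mm.
Each halving step doubles the count; 4 steps from A1 to A5.
2^4 = 16.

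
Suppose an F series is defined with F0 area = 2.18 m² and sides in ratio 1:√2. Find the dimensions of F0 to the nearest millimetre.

1242 × 1756 mm

Let the short side be w mm. Then w · w√2 = 2.18 m² = 2,180,000 mm².
w² = 2,180,000/√2, so w ≈ 1241.6 mm; long side = w√2 ≈ 1755.8 mm.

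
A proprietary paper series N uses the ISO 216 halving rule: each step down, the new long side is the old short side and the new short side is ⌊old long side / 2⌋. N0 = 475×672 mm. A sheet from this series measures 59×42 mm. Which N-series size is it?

N0: 475 × 672 mm
N1: 336 × 475 mm
N2: 237 × 336 mm
N3: 168 × 237 mm
N4: 118 × 168 mm
N5: 84 × 118 mm
N6: 59 × 84 mm
N7: 42 × 59 mm
N8: 29 × 42 mm
→ matches N7.

N7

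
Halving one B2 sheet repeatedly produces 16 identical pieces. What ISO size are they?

B6

16 = 2^4, so 4 halving steps.
B2 → B3 → … → B6 after 4 steps.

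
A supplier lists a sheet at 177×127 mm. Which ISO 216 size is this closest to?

Aspect ratio 177/127 ≈ 1.394 (ISO target is √2 ≈ 1.414).
In the B-series (B0 = 1000 × 1414 mm): B6 = 125 × 176 mm.
Off by 3 mm total — nearest standard size.

B6 (125 × 176 mm)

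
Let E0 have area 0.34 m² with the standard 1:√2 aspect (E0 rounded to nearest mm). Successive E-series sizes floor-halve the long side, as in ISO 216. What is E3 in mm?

173 × 245 mm

Let E0's short side be w mm. w · w√2 = 0.34 m² = 340,000 mm², so w ≈ 490.3 mm and w√2 ≈ 693.4 mm → E0 = 490 × 693 mm.
E1: ⌊693/2⌋ × 490 = 346 × 490 mm
E2: ⌊490/2⌋ × 346 = 245 × 346 mm
E3: ⌊346/2⌋ × 245 = 173 × 245 mm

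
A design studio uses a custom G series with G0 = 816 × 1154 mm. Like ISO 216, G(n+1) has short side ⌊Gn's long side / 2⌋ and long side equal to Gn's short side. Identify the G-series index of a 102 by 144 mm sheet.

G0: 816 × 1154 mm
G1: 577 × 816 mm
G2: 408 × 577 mm
G3: 288 × 408 mm
G4: 204 × 288 mm
G5: 144 × 204 mm
G6: 102 × 144 mm
G7: 72 × 102 mm
→ matches G6.

G6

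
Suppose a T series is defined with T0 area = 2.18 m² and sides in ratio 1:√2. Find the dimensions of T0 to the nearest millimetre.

Let the short side be w mm. Then w · w√2 = 2.18 m² = 2,180,000 mm².
w² = 2,180,000/√2, so w ≈ 1241.6 mm; long side = w√2 ≈ 1755.8 mm.

1242 × 1756 mm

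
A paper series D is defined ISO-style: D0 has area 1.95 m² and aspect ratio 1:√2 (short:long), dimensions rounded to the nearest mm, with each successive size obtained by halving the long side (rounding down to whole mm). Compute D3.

Let D0's short side be w mm. w · w√2 = 1.95 m² = 1,950,000 mm², so w ≈ 1174.2 mm and w√2 ≈ 1660.6 mm → D0 = 1174 × 1661 mm.
D1: ⌊1661/2⌋ × 1174 = 830 × 1174 mm
D2: ⌊1174/2⌋ × 830 = 587 × 830 mm
D3: ⌊830/2⌋ × 587 = 415 × 587 mm

415 × 587 mm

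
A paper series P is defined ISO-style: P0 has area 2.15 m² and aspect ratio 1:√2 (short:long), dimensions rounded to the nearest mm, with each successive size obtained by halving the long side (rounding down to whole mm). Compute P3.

436 × 616 mm

Let P0's short side be w mm. w · w√2 = 2.15 m² = 2,150,000 mm², so w ≈ 1233.0 mm and w√2 ≈ 1743.7 mm → P0 = 1233 × 1744 mm.
P1: ⌊1744/2⌋ × 1233 = 872 × 1233 mm
P2: ⌊1233/2⌋ × 872 = 616 × 872 mm
P3: ⌊872/2⌋ × 616 = 436 × 616 mm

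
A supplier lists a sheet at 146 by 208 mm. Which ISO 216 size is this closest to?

A5 (148 × 210 mm)

Aspect ratio 208/146 ≈ 1.425 — close to the ISO √2 ≈ 1.414.
In the A-series (A0 area = 1 m²): A5 = 148 × 210 mm.
Off by 4 mm total — nearest standard size.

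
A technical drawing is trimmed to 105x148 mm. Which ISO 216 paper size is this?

A6 (105 × 148 mm)

Aspect ratio 148/105 ≈ 1.410 — close to the ISO √2 ≈ 1.414.
In the A-series (A0 area = 1 m²): A6 = 105 × 148 mm.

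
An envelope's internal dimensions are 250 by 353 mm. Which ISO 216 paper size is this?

B4 (250 × 353 mm)

Aspect ratio 353/250 ≈ 1.412 — close to the ISO √2 ≈ 1.414.
In the B-series (B0 = 1000 × 1414 mm): B4 = 250 × 353 mm.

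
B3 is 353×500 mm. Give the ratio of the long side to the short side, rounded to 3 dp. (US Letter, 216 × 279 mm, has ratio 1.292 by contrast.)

1.416

500 / 353 = 1.416
ISO 216 targets √2 ≈ 1.414; the +0.002 deviation is from mm rounding.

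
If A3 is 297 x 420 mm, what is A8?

A4: ⌊420/2⌋ × 297 = 210 × 297 mm
A5: ⌊297/2⌋ × 210 = 148 × 210 mm
A6: ⌊210/2⌋ × 148 = 105 × 148 mm
A7: ⌊148/2⌋ × 105 = 74 × 105 mm
A8: ⌊105/2⌋ × 74 = 52 × 74 mm

52 × 74 mm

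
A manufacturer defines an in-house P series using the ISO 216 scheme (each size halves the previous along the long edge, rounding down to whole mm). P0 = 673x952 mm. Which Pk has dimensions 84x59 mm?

P0: 673 × 952 mm
P1: 476 × 673 mm
P2: 336 × 476 mm
P3: 238 × 336 mm
P4: 168 × 238 mm
P5: 119 × 168 mm
P6: 84 × 119 mm
P7: 59 × 84 mm
P8: 42 × 59 mm
→ matches P7.

P7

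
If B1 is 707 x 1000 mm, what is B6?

125 × 176 mm

B2: ⌊1000/2⌋ × 707 = 500 × 707 mm
B3: ⌊707/2⌋ × 500 = 353 × 500 mm
B4: ⌊500/2⌋ × 353 = 250 × 353 mm
B5: ⌊353/2⌋ × 250 = 176 × 250 mm
B6: ⌊250/2⌋ × 176 = 125 × 176 mm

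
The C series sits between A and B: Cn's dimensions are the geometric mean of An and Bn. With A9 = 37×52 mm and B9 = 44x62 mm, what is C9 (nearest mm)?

40 × 57 mm

Short side: √(37 · 44) = √1628 ≈ 40.3 → 40 mm
Long side: √(52 · 62) = √3224 ≈ 56.8 → 57 mm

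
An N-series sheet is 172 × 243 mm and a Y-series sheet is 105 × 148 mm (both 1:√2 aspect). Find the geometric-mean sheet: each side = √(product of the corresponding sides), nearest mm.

134 × 190 mm

Short side: √(172 · 105) = √18060 ≈ 134.4 → 134 mm
Long side: √(243 · 148) = √35964 ≈ 189.6 → 190 mm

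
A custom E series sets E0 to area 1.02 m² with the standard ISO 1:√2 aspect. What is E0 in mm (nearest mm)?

Let the short side be w mm. Then w · w√2 = 1.02 m² = 1,020,000 mm².
w² = 1,020,000/√2, so w ≈ 849.3 mm; long side = w√2 ≈ 1201.0 mm.

849 × 1201 mm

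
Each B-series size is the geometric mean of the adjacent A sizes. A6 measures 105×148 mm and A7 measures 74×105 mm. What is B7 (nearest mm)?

88 × 125 mm

Short side: √(105 · 74) = √7770 ≈ 88.1 → 88 mm
Long side: √(148 · 105) = √15540 ≈ 124.7 → 125 mm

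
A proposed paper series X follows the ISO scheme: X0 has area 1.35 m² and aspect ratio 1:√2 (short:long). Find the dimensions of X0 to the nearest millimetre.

977 × 1382 mm

Let the short side be w mm. Then w · w√2 = 1.35 m² = 1,350,000 mm².
w² = 1,350,000/√2, so w ≈ 977.0 mm; long side = w√2 ≈ 1381.7 mm.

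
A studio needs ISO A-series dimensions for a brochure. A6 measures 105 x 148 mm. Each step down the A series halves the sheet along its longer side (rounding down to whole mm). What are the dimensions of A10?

A7: ⌊148/2⌋ × 105 = 74 × 105 mm
A8: ⌊105/2⌋ × 74 = 52 × 74 mm
A9: ⌊74/2⌋ × 52 = 37 × 52 mm
A10: ⌊52/2⌋ × 37 = 26 × 37 mm

26 × 37 mm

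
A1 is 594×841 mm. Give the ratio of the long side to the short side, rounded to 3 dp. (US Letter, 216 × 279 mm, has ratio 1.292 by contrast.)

841 / 594 = 1.416
ISO 216 targets √2 ≈ 1.414; the +0.002 deviation is from mm rounding.

1.416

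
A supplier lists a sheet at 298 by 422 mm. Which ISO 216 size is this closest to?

Aspect ratio 422/298 ≈ 1.416 — close to the ISO √2 ≈ 1.414.
In the A-series (A0 area = 1 m²): A3 = 297 × 420 mm.
Off by 3 mm total — nearest standard size.

A3 (297 × 420 mm)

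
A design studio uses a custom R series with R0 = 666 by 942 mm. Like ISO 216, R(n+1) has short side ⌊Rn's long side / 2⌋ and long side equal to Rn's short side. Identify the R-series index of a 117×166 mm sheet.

R0: 666 × 942 mm
R1: 471 × 666 mm
R2: 333 × 471 mm
R3: 235 × 333 mm
R4: 166 × 235 mm
R5: 117 × 166 mm
R6: 83 × 117 mm
→ matches R5.

R5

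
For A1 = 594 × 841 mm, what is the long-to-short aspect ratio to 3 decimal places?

841 / 594 = 1.416
ISO 216 targets √2 ≈ 1.414; the +0.002 deviation is from mm rounding.

1.416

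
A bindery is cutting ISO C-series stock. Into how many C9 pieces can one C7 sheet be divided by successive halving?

4

Each ISO step halves the sheet: 1 × C7 → 2 × C8 → 4 × C9
From C7 to C9 is 2 halving steps: 2^2 = 4.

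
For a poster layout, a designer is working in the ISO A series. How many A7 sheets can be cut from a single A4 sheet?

A4 = 210 × 297 mm; A7 = 74 × 105 mm.
Each halving step doubles the count; 3 steps from A4 to A7.
2^3 = 8.

8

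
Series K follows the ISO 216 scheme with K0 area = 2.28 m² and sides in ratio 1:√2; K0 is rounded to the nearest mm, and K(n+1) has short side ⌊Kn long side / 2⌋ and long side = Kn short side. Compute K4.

Let K0's short side be w mm. w · w√2 = 2.28 m² = 2,280,000 mm², so w ≈ 1269.7 mm and w√2 ≈ 1795.7 mm → K0 = 1270 × 1796 mm.
K1: ⌊1796/2⌋ × 1270 = 898 × 1270 mm
K2: ⌊1270/2⌋ × 898 = 635 × 898 mm
K3: ⌊898/2⌋ × 635 = 449 × 635 mm
K4: ⌊635/2⌋ × 449 = 317 × 449 mm

317 × 449 mm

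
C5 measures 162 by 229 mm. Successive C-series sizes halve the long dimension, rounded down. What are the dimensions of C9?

40 × 57 mm

C6: ⌊229/2⌋ × 162 = 114 × 162 mm
C7: ⌊162/2⌋ × 114 = 81 × 114 mm
C8: ⌊114/2⌋ × 81 = 57 × 81 mm
C9: ⌊81/2⌋ × 57 = 40 × 57 mm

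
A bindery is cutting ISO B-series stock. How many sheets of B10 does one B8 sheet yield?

4

Each ISO step halves the sheet: 1 × B8 → 2 × B9 → 4 × B10
From B8 to B10 is 2 halving steps: 2^2 = 4.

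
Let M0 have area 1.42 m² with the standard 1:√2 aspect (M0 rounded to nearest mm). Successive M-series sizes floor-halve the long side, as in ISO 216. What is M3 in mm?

Let M0's short side be w mm. w · w√2 = 1.42 m² = 1,420,000 mm², so w ≈ 1002.0 mm and w√2 ≈ 1417.1 mm → M0 = 1002 × 1417 mm.
M1: ⌊1417/2⌋ × 1002 = 708 × 1002 mm
M2: ⌊1002/2⌋ × 708 = 501 × 708 mm
M3: ⌊708/2⌋ × 501 = 354 × 501 mm

354 × 501 mm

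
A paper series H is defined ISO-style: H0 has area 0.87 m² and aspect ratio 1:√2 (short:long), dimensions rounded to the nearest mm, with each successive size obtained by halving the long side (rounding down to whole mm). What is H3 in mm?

Let H0's short side be w mm. w · w√2 = 0.87 m² = 870,000 mm², so w ≈ 784.3 mm and w√2 ≈ 1109.2 mm → H0 = 784 × 1109 mm.
H1: ⌊1109/2⌋ × 784 = 554 × 784 mm
H2: ⌊784/2⌋ × 554 = 392 × 554 mm
H3: ⌊554/2⌋ × 392 = 277 × 392 mm

277 × 392 mm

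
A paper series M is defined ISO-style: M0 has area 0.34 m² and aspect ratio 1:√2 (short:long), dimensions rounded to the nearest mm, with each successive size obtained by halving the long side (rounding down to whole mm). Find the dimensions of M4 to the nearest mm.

122 × 173 mm

Let M0's short side be w mm. w · w√2 = 0.34 m² = 340,000 mm², so w ≈ 490.3 mm and w√2 ≈ 693.4 mm → M0 = 490 × 693 mm.
M1: ⌊693/2⌋ × 490 = 346 × 490 mm
M2: ⌊490/2⌋ × 346 = 245 × 346 mm
M3: ⌊346/2⌋ × 245 = 173 × 245 mm
M4: ⌊245/2⌋ × 173 = 122 × 173 mm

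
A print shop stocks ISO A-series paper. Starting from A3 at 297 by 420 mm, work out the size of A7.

A4: ⌊420/2⌋ × 297 = 210 × 297 mm
A5: ⌊297/2⌋ × 210 = 148 × 210 mm
A6: ⌊210/2⌋ × 148 = 105 × 148 mm
A7: ⌊148/2⌋ × 105 = 74 × 105 mm

74 × 105 mm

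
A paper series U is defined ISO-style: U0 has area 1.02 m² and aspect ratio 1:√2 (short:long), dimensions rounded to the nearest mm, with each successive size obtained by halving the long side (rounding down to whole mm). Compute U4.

212 × 300 mm

Let U0's short side be w mm. w · w√2 = 1.02 m² = 1,020,000 mm², so w ≈ 849.3 mm and w√2 ≈ 1201.0 mm → U0 = 849 × 1201 mm.
U1: ⌊1201/2⌋ × 849 = 600 × 849 mm
U2: ⌊849/2⌋ × 600 = 424 × 600 mm
U3: ⌊600/2⌋ × 424 = 300 × 424 mm
U4: ⌊424/2⌋ × 300 = 212 × 300 mm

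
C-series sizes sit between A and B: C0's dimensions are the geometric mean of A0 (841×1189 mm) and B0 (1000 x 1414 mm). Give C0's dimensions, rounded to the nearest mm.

917 × 1297 mm

Short: √(841 · 1000) = √841000 ≈ 917.1 mm.
Long: √(1189 · 1414) = √1681246 ≈ 1296.6 mm.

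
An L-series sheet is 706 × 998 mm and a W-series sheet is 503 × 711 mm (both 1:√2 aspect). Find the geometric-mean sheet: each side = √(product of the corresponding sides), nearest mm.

Short side: √(706 · 503) = √355118 ≈ 595.9 → 596 mm
Long side: √(998 · 711) = √709578 ≈ 842.4 → 842 mm

596 × 842 mm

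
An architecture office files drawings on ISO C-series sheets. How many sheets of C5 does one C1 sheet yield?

Each ISO step halves the sheet: 1 × C1 → 2 × C2 → 4 × C3 → 8 × C4 → …
From C1 to C5 is 4 halving steps: 2^4 = 16.

16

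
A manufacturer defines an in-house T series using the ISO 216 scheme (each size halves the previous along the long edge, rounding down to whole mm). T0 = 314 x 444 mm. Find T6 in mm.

39 × 55 mm

T1 = 222 × 314 mm (from T0 by 1 halving).
T2: ⌊314/2⌋ × 222 = 157 × 222 mm
T3: ⌊222/2⌋ × 157 = 111 × 157 mm
T4: ⌊157/2⌋ × 111 = 78 × 111 mm
T5: ⌊111/2⌋ × 78 = 55 × 78 mm
T6: ⌊78/2⌋ × 55 = 39 × 55 mm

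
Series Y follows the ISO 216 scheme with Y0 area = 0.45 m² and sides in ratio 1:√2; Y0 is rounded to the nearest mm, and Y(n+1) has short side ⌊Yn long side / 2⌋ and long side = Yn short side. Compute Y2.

282 × 399 mm

Let Y0's short side be w mm. w · w√2 = 0.45 m² = 450,000 mm², so w ≈ 564.1 mm and w√2 ≈ 797.7 mm → Y0 = 564 × 798 mm.
Y1: ⌊798/2⌋ × 564 = 399 × 564 mm
Y2: ⌊564/2⌋ × 399 = 282 × 399 mm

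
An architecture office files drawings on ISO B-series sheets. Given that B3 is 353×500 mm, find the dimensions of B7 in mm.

B4: ⌊500/2⌋ × 353 = 250 × 353 mm
B5: ⌊353/2⌋ × 250 = 176 × 250 mm
B6: ⌊250/2⌋ × 176 = 125 × 176 mm
B7: ⌊176/2⌋ × 125 = 88 × 125 mm

88 × 125 mm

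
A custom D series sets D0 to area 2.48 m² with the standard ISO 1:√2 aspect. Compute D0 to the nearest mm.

1324 × 1873 mm

Let the short side be w mm. Then w · w√2 = 2.48 m² = 2,480,000 mm².
w² = 2,480,000/√2, so w ≈ 1324.2 mm; long side = w√2 ≈ 1872.8 mm.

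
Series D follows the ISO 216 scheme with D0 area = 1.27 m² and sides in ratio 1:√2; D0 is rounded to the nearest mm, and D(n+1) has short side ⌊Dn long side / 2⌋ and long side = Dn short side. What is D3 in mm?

335 × 474 mm

Let D0's short side be w mm. w · w√2 = 1.27 m² = 1,270,000 mm², so w ≈ 947.6 mm and w√2 ≈ 1340.2 mm → D0 = 948 × 1340 mm.
D1: ⌊1340/2⌋ × 948 = 670 × 948 mm
D2: ⌊948/2⌋ × 670 = 474 × 670 mm
D3: ⌊670/2⌋ × 474 = 335 × 474 mm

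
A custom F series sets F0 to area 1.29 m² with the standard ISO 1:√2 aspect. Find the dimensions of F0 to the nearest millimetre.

Let the short side be w mm. Then w · w√2 = 1.29 m² = 1,290,000 mm².
w² = 1,290,000/√2, so w ≈ 955.1 mm; long side = w√2 ≈ 1350.7 mm.

955 × 1351 mm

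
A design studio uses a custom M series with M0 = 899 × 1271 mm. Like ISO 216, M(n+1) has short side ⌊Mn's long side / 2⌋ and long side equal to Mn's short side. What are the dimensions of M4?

224 × 317 mm

M1 = 635 × 899 mm (from M0 by 1 halving).
M2: ⌊899/2⌋ × 635 = 449 × 635 mm
M3: ⌊635/2⌋ × 449 = 317 × 449 mm
M4: ⌊449/2⌋ × 317 = 224 × 317 mm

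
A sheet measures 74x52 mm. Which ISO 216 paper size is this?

Aspect ratio 74/52 ≈ 1.423 — close to the ISO √2 ≈ 1.414.
In the A-series (A0 area = 1 m²): A8 = 52 × 74 mm.

A8 (52 × 74 mm)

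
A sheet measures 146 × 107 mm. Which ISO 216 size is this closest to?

A6 (105 × 148 mm)

Aspect ratio 146/107 ≈ 1.364 (ISO target is √2 ≈ 1.414).
In the A-series (A0 area = 1 m²): A6 = 105 × 148 mm.
Off by 4 mm total — nearest standard size.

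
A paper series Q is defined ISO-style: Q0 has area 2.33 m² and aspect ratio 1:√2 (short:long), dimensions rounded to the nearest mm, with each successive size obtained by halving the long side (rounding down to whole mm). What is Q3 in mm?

453 × 642 mm

Let Q0's short side be w mm. w · w√2 = 2.33 m² = 2,330,000 mm², so w ≈ 1283.6 mm and w√2 ≈ 1815.2 mm → Q0 = 1284 × 1815 mm.
Q1: ⌊1815/2⌋ × 1284 = 907 × 1284 mm
Q2: ⌊1284/2⌋ × 907 = 642 × 907 mm
Q3: ⌊907/2⌋ × 642 = 453 × 642 mm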